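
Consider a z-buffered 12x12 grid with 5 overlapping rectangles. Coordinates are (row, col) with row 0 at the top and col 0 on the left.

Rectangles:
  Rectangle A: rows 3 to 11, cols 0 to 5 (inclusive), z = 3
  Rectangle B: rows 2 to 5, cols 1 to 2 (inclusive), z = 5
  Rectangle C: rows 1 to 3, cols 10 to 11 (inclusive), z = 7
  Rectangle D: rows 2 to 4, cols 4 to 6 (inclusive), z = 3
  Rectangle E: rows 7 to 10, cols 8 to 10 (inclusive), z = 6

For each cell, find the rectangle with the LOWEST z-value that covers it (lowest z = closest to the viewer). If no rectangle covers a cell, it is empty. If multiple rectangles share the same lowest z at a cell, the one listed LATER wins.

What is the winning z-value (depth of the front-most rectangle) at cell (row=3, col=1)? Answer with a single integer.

Check cell (3,1):
  A: rows 3-11 cols 0-5 z=3 -> covers; best now A (z=3)
  B: rows 2-5 cols 1-2 z=5 -> covers; best now A (z=3)
  C: rows 1-3 cols 10-11 -> outside (col miss)
  D: rows 2-4 cols 4-6 -> outside (col miss)
  E: rows 7-10 cols 8-10 -> outside (row miss)
Winner: A at z=3

Answer: 3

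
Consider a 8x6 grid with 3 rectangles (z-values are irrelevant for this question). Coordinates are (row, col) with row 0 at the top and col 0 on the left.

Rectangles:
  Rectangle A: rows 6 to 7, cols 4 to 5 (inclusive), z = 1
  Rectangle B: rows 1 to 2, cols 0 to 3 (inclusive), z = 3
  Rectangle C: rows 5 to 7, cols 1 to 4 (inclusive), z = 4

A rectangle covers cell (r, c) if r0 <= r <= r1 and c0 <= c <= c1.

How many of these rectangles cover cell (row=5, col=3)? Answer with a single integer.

Answer: 1

Derivation:
Check cell (5,3):
  A: rows 6-7 cols 4-5 -> outside (row miss)
  B: rows 1-2 cols 0-3 -> outside (row miss)
  C: rows 5-7 cols 1-4 -> covers
Count covering = 1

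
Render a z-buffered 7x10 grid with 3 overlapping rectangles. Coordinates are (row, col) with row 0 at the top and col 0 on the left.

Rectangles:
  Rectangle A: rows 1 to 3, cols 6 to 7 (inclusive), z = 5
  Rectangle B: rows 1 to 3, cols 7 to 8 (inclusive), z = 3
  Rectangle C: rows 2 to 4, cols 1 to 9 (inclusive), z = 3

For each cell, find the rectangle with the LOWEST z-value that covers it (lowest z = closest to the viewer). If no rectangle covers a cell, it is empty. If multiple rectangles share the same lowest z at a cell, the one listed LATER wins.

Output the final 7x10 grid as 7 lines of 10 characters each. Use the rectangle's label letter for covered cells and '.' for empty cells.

..........
......ABB.
.CCCCCCCCC
.CCCCCCCCC
.CCCCCCCCC
..........
..........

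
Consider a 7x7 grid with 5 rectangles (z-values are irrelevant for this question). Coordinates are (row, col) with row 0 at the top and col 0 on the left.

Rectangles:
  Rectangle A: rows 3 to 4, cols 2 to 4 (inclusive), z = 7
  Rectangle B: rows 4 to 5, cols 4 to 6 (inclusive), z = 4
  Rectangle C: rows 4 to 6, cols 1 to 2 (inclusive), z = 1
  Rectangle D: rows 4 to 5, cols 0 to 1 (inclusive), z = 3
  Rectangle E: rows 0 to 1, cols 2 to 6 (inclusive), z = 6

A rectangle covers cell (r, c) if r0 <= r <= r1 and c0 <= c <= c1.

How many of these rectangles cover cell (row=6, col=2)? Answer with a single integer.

Check cell (6,2):
  A: rows 3-4 cols 2-4 -> outside (row miss)
  B: rows 4-5 cols 4-6 -> outside (row miss)
  C: rows 4-6 cols 1-2 -> covers
  D: rows 4-5 cols 0-1 -> outside (row miss)
  E: rows 0-1 cols 2-6 -> outside (row miss)
Count covering = 1

Answer: 1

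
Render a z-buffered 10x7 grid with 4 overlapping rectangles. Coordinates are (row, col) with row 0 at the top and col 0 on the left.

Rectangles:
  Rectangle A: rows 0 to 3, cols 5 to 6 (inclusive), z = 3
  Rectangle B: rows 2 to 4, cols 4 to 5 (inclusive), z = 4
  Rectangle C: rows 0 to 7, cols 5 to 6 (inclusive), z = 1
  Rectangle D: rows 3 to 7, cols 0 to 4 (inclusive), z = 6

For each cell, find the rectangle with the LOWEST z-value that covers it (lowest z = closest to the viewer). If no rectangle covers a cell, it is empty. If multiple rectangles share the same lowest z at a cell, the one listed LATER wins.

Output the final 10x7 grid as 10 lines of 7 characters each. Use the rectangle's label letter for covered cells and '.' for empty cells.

.....CC
.....CC
....BCC
DDDDBCC
DDDDBCC
DDDDDCC
DDDDDCC
DDDDDCC
.......
.......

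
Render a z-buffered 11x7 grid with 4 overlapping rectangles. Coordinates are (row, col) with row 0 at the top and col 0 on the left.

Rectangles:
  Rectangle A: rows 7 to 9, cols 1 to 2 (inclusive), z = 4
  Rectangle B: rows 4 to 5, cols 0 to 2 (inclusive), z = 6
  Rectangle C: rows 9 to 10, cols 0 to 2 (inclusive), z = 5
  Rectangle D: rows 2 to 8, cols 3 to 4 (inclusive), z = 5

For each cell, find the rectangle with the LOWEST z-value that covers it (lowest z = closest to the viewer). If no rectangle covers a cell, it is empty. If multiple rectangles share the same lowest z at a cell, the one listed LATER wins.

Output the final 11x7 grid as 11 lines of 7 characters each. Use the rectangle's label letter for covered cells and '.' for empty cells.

.......
.......
...DD..
...DD..
BBBDD..
BBBDD..
...DD..
.AADD..
.AADD..
CAA....
CCC....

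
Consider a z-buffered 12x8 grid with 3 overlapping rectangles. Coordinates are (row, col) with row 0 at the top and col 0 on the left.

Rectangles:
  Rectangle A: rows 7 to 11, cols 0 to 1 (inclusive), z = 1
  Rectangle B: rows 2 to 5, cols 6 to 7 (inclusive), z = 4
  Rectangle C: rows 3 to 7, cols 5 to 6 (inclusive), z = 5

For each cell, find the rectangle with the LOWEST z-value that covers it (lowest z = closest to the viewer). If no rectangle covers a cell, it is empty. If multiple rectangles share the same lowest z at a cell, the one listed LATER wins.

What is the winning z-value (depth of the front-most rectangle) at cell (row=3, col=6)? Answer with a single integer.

Answer: 4

Derivation:
Check cell (3,6):
  A: rows 7-11 cols 0-1 -> outside (row miss)
  B: rows 2-5 cols 6-7 z=4 -> covers; best now B (z=4)
  C: rows 3-7 cols 5-6 z=5 -> covers; best now B (z=4)
Winner: B at z=4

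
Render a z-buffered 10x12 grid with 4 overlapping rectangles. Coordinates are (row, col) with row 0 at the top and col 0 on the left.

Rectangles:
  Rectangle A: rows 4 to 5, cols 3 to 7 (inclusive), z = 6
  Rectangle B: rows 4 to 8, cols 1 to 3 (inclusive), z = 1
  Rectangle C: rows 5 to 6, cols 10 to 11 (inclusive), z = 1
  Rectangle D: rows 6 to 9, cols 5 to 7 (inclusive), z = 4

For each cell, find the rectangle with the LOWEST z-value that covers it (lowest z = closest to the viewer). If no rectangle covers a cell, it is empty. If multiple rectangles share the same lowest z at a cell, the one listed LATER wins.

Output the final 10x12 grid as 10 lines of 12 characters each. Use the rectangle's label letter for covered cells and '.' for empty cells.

............
............
............
............
.BBBAAAA....
.BBBAAAA..CC
.BBB.DDD..CC
.BBB.DDD....
.BBB.DDD....
.....DDD....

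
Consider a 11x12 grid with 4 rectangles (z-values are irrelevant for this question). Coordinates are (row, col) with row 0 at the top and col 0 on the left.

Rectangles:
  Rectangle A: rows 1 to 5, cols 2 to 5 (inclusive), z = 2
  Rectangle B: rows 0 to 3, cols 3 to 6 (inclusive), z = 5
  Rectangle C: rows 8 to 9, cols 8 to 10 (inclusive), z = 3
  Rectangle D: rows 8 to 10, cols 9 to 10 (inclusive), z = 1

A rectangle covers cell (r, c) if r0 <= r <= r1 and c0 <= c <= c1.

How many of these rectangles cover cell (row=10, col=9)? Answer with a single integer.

Answer: 1

Derivation:
Check cell (10,9):
  A: rows 1-5 cols 2-5 -> outside (row miss)
  B: rows 0-3 cols 3-6 -> outside (row miss)
  C: rows 8-9 cols 8-10 -> outside (row miss)
  D: rows 8-10 cols 9-10 -> covers
Count covering = 1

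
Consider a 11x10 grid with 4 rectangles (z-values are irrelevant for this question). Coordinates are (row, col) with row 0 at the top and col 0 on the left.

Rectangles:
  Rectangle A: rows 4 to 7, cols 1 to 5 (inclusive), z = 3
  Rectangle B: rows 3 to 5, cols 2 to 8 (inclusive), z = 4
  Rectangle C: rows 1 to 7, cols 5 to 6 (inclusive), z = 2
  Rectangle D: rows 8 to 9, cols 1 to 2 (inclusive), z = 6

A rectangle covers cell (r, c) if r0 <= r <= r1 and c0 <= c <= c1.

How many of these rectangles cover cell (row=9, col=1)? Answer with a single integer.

Check cell (9,1):
  A: rows 4-7 cols 1-5 -> outside (row miss)
  B: rows 3-5 cols 2-8 -> outside (row miss)
  C: rows 1-7 cols 5-6 -> outside (row miss)
  D: rows 8-9 cols 1-2 -> covers
Count covering = 1

Answer: 1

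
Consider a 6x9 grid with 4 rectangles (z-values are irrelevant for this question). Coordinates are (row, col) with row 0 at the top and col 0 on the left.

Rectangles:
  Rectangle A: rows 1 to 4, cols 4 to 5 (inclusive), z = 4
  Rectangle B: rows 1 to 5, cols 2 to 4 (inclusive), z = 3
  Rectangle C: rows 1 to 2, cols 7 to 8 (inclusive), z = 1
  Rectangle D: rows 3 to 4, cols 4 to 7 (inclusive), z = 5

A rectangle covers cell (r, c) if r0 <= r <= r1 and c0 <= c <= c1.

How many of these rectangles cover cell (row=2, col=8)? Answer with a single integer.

Check cell (2,8):
  A: rows 1-4 cols 4-5 -> outside (col miss)
  B: rows 1-5 cols 2-4 -> outside (col miss)
  C: rows 1-2 cols 7-8 -> covers
  D: rows 3-4 cols 4-7 -> outside (row miss)
Count covering = 1

Answer: 1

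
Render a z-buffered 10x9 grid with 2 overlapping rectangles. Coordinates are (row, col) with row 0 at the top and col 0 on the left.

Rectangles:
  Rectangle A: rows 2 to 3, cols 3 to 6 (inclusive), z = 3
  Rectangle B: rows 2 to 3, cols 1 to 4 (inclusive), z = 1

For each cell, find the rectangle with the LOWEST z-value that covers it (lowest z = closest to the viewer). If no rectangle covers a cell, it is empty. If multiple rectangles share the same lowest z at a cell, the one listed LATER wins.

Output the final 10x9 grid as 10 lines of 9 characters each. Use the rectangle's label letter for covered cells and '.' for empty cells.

.........
.........
.BBBBAA..
.BBBBAA..
.........
.........
.........
.........
.........
.........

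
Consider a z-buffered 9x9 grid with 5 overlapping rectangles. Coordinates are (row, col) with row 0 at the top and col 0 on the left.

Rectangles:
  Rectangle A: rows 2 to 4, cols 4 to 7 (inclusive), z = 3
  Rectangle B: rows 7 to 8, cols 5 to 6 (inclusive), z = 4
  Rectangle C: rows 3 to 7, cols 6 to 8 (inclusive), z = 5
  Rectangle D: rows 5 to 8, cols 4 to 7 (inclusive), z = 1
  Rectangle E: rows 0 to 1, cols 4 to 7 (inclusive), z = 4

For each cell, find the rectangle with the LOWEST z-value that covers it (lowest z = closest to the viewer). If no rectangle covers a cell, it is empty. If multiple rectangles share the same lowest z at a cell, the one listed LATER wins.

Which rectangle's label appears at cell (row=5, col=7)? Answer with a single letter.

Answer: D

Derivation:
Check cell (5,7):
  A: rows 2-4 cols 4-7 -> outside (row miss)
  B: rows 7-8 cols 5-6 -> outside (row miss)
  C: rows 3-7 cols 6-8 z=5 -> covers; best now C (z=5)
  D: rows 5-8 cols 4-7 z=1 -> covers; best now D (z=1)
  E: rows 0-1 cols 4-7 -> outside (row miss)
Winner: D at z=1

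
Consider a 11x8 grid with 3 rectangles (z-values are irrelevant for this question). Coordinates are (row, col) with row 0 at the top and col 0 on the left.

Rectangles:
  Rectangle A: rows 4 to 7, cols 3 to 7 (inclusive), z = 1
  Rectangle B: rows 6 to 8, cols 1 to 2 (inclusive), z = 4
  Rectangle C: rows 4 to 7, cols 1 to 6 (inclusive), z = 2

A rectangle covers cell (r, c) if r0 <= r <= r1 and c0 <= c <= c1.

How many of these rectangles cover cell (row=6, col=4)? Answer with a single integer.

Check cell (6,4):
  A: rows 4-7 cols 3-7 -> covers
  B: rows 6-8 cols 1-2 -> outside (col miss)
  C: rows 4-7 cols 1-6 -> covers
Count covering = 2

Answer: 2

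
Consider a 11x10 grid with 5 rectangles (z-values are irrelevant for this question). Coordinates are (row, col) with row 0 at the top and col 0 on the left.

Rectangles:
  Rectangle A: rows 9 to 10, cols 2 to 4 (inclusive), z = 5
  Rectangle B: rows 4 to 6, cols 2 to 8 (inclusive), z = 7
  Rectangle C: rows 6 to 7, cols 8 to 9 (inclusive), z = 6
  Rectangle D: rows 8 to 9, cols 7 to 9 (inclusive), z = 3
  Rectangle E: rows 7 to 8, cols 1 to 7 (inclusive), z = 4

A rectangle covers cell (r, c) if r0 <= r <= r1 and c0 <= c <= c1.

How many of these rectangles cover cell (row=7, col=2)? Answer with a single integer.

Check cell (7,2):
  A: rows 9-10 cols 2-4 -> outside (row miss)
  B: rows 4-6 cols 2-8 -> outside (row miss)
  C: rows 6-7 cols 8-9 -> outside (col miss)
  D: rows 8-9 cols 7-9 -> outside (row miss)
  E: rows 7-8 cols 1-7 -> covers
Count covering = 1

Answer: 1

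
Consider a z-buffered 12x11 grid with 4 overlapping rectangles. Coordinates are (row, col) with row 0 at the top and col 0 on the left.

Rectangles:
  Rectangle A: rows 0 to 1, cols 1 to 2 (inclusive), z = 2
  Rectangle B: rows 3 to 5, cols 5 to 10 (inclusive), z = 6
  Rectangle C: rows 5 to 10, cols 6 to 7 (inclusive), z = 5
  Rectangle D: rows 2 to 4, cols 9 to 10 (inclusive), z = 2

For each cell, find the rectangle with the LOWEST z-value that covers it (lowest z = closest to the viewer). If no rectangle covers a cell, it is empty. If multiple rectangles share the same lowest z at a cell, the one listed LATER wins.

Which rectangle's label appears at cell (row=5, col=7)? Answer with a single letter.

Check cell (5,7):
  A: rows 0-1 cols 1-2 -> outside (row miss)
  B: rows 3-5 cols 5-10 z=6 -> covers; best now B (z=6)
  C: rows 5-10 cols 6-7 z=5 -> covers; best now C (z=5)
  D: rows 2-4 cols 9-10 -> outside (row miss)
Winner: C at z=5

Answer: C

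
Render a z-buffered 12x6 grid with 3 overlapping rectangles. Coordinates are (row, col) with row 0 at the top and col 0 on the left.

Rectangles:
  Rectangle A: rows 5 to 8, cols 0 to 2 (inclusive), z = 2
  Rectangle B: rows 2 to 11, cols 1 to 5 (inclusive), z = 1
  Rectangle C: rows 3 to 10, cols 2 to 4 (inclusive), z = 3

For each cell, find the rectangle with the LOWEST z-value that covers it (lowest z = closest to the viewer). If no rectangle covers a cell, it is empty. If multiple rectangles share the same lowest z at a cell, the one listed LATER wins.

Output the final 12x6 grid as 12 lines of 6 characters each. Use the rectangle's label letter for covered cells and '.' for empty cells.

......
......
.BBBBB
.BBBBB
.BBBBB
ABBBBB
ABBBBB
ABBBBB
ABBBBB
.BBBBB
.BBBBB
.BBBBB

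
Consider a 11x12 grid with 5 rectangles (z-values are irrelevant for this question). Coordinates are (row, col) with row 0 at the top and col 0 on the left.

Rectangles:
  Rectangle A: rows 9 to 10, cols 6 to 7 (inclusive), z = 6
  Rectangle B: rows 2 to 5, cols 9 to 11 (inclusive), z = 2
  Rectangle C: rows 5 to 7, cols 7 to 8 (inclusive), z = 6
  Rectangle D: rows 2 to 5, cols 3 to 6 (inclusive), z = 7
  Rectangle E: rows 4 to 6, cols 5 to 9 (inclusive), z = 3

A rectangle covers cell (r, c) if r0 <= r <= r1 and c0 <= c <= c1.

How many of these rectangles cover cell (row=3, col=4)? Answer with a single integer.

Check cell (3,4):
  A: rows 9-10 cols 6-7 -> outside (row miss)
  B: rows 2-5 cols 9-11 -> outside (col miss)
  C: rows 5-7 cols 7-8 -> outside (row miss)
  D: rows 2-5 cols 3-6 -> covers
  E: rows 4-6 cols 5-9 -> outside (row miss)
Count covering = 1

Answer: 1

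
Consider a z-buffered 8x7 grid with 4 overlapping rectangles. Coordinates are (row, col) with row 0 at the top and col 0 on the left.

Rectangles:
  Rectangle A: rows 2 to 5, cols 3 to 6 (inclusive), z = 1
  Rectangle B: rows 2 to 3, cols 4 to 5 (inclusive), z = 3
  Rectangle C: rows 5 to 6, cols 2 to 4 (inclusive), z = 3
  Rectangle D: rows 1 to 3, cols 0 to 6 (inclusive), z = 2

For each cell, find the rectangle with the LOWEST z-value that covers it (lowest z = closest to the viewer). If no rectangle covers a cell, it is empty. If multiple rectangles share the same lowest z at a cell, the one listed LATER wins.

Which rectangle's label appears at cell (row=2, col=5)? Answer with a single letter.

Answer: A

Derivation:
Check cell (2,5):
  A: rows 2-5 cols 3-6 z=1 -> covers; best now A (z=1)
  B: rows 2-3 cols 4-5 z=3 -> covers; best now A (z=1)
  C: rows 5-6 cols 2-4 -> outside (row miss)
  D: rows 1-3 cols 0-6 z=2 -> covers; best now A (z=1)
Winner: A at z=1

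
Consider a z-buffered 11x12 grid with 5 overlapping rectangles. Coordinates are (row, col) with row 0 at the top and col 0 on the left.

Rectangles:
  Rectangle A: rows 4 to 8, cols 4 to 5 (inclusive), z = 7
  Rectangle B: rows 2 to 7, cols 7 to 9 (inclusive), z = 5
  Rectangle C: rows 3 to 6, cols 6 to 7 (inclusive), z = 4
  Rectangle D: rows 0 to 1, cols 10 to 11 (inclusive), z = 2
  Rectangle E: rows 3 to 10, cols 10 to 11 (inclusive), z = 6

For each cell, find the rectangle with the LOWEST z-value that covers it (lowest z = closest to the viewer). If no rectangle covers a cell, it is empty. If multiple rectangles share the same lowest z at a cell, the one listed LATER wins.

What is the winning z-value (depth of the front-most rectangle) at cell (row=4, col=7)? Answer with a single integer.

Check cell (4,7):
  A: rows 4-8 cols 4-5 -> outside (col miss)
  B: rows 2-7 cols 7-9 z=5 -> covers; best now B (z=5)
  C: rows 3-6 cols 6-7 z=4 -> covers; best now C (z=4)
  D: rows 0-1 cols 10-11 -> outside (row miss)
  E: rows 3-10 cols 10-11 -> outside (col miss)
Winner: C at z=4

Answer: 4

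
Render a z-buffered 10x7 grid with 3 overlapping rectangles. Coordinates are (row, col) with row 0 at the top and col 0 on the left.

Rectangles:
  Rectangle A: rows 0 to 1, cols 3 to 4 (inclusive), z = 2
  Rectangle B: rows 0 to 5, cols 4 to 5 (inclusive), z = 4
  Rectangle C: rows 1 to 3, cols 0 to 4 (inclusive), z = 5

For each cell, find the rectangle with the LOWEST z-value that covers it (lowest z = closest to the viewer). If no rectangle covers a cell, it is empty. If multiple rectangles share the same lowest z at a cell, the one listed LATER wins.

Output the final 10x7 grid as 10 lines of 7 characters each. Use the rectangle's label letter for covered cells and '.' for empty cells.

...AAB.
CCCAAB.
CCCCBB.
CCCCBB.
....BB.
....BB.
.......
.......
.......
.......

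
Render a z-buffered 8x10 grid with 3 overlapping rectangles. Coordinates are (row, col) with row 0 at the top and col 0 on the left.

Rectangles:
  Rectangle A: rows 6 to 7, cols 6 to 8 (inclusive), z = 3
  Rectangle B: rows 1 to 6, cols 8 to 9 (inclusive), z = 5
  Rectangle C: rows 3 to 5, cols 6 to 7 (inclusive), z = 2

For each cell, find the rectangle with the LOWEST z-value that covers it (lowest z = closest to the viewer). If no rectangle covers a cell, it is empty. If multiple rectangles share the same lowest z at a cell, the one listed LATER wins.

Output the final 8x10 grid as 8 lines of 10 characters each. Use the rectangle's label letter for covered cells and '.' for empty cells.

..........
........BB
........BB
......CCBB
......CCBB
......CCBB
......AAAB
......AAA.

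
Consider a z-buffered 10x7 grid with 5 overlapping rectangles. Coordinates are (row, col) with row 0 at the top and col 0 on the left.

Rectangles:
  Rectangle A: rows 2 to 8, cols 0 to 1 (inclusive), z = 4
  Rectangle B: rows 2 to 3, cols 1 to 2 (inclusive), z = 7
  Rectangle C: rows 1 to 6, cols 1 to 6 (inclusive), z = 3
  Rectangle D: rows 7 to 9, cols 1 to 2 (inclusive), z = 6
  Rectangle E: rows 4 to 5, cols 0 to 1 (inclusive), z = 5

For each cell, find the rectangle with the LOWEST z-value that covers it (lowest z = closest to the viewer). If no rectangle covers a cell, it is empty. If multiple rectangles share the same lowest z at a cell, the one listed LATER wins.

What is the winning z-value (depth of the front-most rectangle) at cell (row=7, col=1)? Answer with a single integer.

Answer: 4

Derivation:
Check cell (7,1):
  A: rows 2-8 cols 0-1 z=4 -> covers; best now A (z=4)
  B: rows 2-3 cols 1-2 -> outside (row miss)
  C: rows 1-6 cols 1-6 -> outside (row miss)
  D: rows 7-9 cols 1-2 z=6 -> covers; best now A (z=4)
  E: rows 4-5 cols 0-1 -> outside (row miss)
Winner: A at z=4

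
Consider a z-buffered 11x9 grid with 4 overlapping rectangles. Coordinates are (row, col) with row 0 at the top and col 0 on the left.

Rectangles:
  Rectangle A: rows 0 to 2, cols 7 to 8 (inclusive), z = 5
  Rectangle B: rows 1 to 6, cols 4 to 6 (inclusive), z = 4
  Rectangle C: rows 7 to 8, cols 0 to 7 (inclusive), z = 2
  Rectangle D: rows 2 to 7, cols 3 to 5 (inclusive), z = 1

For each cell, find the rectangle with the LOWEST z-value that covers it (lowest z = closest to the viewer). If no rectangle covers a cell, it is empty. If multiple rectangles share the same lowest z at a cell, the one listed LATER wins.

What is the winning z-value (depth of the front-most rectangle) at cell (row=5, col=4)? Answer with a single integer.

Check cell (5,4):
  A: rows 0-2 cols 7-8 -> outside (row miss)
  B: rows 1-6 cols 4-6 z=4 -> covers; best now B (z=4)
  C: rows 7-8 cols 0-7 -> outside (row miss)
  D: rows 2-7 cols 3-5 z=1 -> covers; best now D (z=1)
Winner: D at z=1

Answer: 1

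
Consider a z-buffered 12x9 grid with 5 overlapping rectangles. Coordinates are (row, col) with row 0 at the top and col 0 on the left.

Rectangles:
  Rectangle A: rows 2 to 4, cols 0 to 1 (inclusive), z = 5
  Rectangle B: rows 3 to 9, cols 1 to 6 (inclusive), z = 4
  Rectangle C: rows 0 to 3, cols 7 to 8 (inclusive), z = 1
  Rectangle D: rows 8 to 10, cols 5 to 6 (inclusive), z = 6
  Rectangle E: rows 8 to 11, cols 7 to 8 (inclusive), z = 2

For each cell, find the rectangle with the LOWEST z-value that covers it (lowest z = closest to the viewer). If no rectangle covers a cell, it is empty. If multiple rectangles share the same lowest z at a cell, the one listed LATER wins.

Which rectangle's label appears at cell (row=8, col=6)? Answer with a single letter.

Check cell (8,6):
  A: rows 2-4 cols 0-1 -> outside (row miss)
  B: rows 3-9 cols 1-6 z=4 -> covers; best now B (z=4)
  C: rows 0-3 cols 7-8 -> outside (row miss)
  D: rows 8-10 cols 5-6 z=6 -> covers; best now B (z=4)
  E: rows 8-11 cols 7-8 -> outside (col miss)
Winner: B at z=4

Answer: B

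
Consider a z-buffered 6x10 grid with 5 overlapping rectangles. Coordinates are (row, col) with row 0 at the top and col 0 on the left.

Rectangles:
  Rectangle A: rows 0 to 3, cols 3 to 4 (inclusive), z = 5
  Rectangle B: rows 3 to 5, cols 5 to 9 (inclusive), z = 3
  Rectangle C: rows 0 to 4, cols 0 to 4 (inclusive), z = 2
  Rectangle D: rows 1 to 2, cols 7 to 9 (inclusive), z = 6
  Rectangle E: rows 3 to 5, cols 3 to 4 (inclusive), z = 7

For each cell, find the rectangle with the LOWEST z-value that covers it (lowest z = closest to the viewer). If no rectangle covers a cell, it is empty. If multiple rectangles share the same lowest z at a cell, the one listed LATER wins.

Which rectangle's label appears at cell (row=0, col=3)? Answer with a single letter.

Answer: C

Derivation:
Check cell (0,3):
  A: rows 0-3 cols 3-4 z=5 -> covers; best now A (z=5)
  B: rows 3-5 cols 5-9 -> outside (row miss)
  C: rows 0-4 cols 0-4 z=2 -> covers; best now C (z=2)
  D: rows 1-2 cols 7-9 -> outside (row miss)
  E: rows 3-5 cols 3-4 -> outside (row miss)
Winner: C at z=2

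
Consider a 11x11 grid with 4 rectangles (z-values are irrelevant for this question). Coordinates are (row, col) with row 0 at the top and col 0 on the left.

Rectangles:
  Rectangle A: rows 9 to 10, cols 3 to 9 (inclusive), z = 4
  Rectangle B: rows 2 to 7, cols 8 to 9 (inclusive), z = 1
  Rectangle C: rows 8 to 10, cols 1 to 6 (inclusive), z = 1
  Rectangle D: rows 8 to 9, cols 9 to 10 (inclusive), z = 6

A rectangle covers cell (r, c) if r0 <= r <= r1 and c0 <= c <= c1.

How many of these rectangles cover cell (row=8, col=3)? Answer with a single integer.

Answer: 1

Derivation:
Check cell (8,3):
  A: rows 9-10 cols 3-9 -> outside (row miss)
  B: rows 2-7 cols 8-9 -> outside (row miss)
  C: rows 8-10 cols 1-6 -> covers
  D: rows 8-9 cols 9-10 -> outside (col miss)
Count covering = 1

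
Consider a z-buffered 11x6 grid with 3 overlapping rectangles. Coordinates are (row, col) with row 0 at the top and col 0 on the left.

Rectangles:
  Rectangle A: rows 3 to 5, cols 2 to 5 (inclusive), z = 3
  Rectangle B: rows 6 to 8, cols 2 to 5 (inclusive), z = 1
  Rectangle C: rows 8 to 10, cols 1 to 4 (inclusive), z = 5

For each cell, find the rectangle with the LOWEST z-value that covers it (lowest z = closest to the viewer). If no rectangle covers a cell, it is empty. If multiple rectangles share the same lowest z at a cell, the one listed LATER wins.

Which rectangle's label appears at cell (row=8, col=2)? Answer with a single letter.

Check cell (8,2):
  A: rows 3-5 cols 2-5 -> outside (row miss)
  B: rows 6-8 cols 2-5 z=1 -> covers; best now B (z=1)
  C: rows 8-10 cols 1-4 z=5 -> covers; best now B (z=1)
Winner: B at z=1

Answer: B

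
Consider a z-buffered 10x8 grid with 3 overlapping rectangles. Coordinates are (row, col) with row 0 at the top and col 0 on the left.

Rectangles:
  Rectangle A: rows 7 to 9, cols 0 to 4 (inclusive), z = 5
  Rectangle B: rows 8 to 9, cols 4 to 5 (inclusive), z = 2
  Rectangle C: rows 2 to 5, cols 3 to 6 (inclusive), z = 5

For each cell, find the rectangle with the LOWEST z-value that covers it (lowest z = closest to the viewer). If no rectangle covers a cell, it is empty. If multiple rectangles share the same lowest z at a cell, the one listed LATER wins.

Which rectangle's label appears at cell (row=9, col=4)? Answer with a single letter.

Check cell (9,4):
  A: rows 7-9 cols 0-4 z=5 -> covers; best now A (z=5)
  B: rows 8-9 cols 4-5 z=2 -> covers; best now B (z=2)
  C: rows 2-5 cols 3-6 -> outside (row miss)
Winner: B at z=2

Answer: B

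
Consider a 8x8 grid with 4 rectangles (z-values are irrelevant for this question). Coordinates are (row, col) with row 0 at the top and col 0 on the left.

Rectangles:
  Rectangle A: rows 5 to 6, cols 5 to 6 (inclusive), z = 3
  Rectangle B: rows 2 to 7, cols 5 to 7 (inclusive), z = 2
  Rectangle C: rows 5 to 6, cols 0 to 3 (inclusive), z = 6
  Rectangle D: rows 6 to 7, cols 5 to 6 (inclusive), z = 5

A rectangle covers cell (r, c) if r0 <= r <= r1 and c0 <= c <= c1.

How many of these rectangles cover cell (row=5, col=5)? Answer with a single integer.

Answer: 2

Derivation:
Check cell (5,5):
  A: rows 5-6 cols 5-6 -> covers
  B: rows 2-7 cols 5-7 -> covers
  C: rows 5-6 cols 0-3 -> outside (col miss)
  D: rows 6-7 cols 5-6 -> outside (row miss)
Count covering = 2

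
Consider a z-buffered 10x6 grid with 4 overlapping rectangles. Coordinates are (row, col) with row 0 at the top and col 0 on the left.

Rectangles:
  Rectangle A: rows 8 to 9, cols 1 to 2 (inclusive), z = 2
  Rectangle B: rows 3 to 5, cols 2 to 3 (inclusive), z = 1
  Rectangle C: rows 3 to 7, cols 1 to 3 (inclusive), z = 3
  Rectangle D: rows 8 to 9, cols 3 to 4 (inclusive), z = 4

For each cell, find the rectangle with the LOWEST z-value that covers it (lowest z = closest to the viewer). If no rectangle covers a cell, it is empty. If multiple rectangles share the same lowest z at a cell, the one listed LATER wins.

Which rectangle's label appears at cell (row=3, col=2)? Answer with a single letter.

Answer: B

Derivation:
Check cell (3,2):
  A: rows 8-9 cols 1-2 -> outside (row miss)
  B: rows 3-5 cols 2-3 z=1 -> covers; best now B (z=1)
  C: rows 3-7 cols 1-3 z=3 -> covers; best now B (z=1)
  D: rows 8-9 cols 3-4 -> outside (row miss)
Winner: B at z=1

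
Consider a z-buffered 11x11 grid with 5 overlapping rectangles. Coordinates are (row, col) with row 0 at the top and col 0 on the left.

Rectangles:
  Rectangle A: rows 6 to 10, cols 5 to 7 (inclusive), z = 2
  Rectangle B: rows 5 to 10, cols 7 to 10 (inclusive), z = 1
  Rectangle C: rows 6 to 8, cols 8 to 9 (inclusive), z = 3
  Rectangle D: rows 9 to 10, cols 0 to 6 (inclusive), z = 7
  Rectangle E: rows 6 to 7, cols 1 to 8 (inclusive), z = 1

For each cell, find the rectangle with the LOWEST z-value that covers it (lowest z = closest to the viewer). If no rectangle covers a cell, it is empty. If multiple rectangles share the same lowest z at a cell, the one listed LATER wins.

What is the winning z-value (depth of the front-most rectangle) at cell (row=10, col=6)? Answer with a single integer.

Answer: 2

Derivation:
Check cell (10,6):
  A: rows 6-10 cols 5-7 z=2 -> covers; best now A (z=2)
  B: rows 5-10 cols 7-10 -> outside (col miss)
  C: rows 6-8 cols 8-9 -> outside (row miss)
  D: rows 9-10 cols 0-6 z=7 -> covers; best now A (z=2)
  E: rows 6-7 cols 1-8 -> outside (row miss)
Winner: A at z=2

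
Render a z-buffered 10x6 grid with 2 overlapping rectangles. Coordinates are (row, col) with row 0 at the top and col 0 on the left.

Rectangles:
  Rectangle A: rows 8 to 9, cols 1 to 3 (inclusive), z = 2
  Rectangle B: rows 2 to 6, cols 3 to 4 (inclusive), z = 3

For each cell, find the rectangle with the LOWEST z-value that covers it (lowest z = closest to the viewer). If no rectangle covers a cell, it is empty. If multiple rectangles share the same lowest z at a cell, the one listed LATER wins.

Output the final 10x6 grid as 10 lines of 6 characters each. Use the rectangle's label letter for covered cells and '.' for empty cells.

......
......
...BB.
...BB.
...BB.
...BB.
...BB.
......
.AAA..
.AAA..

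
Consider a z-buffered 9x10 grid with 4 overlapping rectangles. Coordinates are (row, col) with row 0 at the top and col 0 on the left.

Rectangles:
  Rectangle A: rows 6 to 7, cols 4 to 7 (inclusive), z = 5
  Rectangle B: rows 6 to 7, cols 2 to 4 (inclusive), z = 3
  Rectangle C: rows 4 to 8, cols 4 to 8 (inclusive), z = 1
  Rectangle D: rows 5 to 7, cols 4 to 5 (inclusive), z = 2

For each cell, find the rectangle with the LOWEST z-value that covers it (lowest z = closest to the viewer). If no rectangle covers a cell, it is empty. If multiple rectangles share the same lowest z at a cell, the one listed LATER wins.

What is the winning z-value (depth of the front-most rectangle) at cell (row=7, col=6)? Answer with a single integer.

Check cell (7,6):
  A: rows 6-7 cols 4-7 z=5 -> covers; best now A (z=5)
  B: rows 6-7 cols 2-4 -> outside (col miss)
  C: rows 4-8 cols 4-8 z=1 -> covers; best now C (z=1)
  D: rows 5-7 cols 4-5 -> outside (col miss)
Winner: C at z=1

Answer: 1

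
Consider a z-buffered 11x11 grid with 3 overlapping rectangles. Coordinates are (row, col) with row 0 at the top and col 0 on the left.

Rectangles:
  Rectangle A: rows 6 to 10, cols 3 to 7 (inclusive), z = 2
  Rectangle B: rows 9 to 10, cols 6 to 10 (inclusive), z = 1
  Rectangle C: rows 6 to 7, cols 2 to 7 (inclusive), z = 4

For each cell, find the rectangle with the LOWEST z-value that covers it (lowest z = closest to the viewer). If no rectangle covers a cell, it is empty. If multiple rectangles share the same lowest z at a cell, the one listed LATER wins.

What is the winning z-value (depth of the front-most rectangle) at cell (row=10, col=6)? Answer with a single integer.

Answer: 1

Derivation:
Check cell (10,6):
  A: rows 6-10 cols 3-7 z=2 -> covers; best now A (z=2)
  B: rows 9-10 cols 6-10 z=1 -> covers; best now B (z=1)
  C: rows 6-7 cols 2-7 -> outside (row miss)
Winner: B at z=1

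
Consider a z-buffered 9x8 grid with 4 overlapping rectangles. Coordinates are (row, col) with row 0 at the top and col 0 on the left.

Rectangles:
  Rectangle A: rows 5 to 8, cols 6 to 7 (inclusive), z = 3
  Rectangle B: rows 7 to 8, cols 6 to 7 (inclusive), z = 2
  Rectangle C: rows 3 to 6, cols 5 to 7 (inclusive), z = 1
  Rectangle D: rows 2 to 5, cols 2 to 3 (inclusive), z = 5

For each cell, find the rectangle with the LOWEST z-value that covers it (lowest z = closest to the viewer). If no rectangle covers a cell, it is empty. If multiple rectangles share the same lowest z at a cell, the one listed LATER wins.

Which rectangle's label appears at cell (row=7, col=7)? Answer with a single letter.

Answer: B

Derivation:
Check cell (7,7):
  A: rows 5-8 cols 6-7 z=3 -> covers; best now A (z=3)
  B: rows 7-8 cols 6-7 z=2 -> covers; best now B (z=2)
  C: rows 3-6 cols 5-7 -> outside (row miss)
  D: rows 2-5 cols 2-3 -> outside (row miss)
Winner: B at z=2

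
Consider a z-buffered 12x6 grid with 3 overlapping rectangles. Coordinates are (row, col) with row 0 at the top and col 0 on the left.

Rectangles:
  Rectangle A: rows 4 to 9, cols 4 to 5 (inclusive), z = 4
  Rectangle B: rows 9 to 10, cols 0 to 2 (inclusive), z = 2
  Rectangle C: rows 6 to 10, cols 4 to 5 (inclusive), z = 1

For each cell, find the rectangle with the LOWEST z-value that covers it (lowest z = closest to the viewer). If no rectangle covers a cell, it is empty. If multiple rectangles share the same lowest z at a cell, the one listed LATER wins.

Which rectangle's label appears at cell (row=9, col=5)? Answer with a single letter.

Check cell (9,5):
  A: rows 4-9 cols 4-5 z=4 -> covers; best now A (z=4)
  B: rows 9-10 cols 0-2 -> outside (col miss)
  C: rows 6-10 cols 4-5 z=1 -> covers; best now C (z=1)
Winner: C at z=1

Answer: C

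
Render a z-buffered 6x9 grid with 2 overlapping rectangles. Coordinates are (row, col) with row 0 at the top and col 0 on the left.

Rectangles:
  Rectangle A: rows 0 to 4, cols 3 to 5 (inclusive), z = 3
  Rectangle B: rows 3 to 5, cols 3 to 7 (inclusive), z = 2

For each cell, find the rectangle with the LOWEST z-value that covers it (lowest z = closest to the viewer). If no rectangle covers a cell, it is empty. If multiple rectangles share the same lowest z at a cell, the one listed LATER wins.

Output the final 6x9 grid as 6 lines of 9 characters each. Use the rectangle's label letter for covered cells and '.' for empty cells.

...AAA...
...AAA...
...AAA...
...BBBBB.
...BBBBB.
...BBBBB.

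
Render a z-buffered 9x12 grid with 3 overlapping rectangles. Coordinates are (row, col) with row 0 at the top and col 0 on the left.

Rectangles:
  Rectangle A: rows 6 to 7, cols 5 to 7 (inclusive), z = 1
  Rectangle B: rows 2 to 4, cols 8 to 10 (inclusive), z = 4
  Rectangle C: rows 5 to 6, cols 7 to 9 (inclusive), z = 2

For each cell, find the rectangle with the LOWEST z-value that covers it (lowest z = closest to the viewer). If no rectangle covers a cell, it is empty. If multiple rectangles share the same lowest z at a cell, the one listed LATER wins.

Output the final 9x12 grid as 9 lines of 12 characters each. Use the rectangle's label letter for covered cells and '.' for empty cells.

............
............
........BBB.
........BBB.
........BBB.
.......CCC..
.....AAACC..
.....AAA....
............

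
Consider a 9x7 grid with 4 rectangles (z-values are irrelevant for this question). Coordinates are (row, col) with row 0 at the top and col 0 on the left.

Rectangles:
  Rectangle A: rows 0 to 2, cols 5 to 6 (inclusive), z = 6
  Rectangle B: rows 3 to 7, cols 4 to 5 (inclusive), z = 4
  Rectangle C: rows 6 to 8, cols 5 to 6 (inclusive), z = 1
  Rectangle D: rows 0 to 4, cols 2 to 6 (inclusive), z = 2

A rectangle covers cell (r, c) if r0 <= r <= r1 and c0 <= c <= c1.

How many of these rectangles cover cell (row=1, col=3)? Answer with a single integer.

Answer: 1

Derivation:
Check cell (1,3):
  A: rows 0-2 cols 5-6 -> outside (col miss)
  B: rows 3-7 cols 4-5 -> outside (row miss)
  C: rows 6-8 cols 5-6 -> outside (row miss)
  D: rows 0-4 cols 2-6 -> covers
Count covering = 1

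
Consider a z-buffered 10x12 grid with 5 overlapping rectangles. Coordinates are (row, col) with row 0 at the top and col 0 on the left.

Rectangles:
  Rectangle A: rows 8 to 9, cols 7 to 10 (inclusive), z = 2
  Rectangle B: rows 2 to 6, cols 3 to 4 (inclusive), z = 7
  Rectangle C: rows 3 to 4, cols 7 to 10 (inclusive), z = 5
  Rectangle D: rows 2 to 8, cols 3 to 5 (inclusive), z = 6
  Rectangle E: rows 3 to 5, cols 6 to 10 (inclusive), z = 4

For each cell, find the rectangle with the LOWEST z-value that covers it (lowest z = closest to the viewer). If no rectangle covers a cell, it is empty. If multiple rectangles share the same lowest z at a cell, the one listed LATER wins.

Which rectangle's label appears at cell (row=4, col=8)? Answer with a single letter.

Answer: E

Derivation:
Check cell (4,8):
  A: rows 8-9 cols 7-10 -> outside (row miss)
  B: rows 2-6 cols 3-4 -> outside (col miss)
  C: rows 3-4 cols 7-10 z=5 -> covers; best now C (z=5)
  D: rows 2-8 cols 3-5 -> outside (col miss)
  E: rows 3-5 cols 6-10 z=4 -> covers; best now E (z=4)
Winner: E at z=4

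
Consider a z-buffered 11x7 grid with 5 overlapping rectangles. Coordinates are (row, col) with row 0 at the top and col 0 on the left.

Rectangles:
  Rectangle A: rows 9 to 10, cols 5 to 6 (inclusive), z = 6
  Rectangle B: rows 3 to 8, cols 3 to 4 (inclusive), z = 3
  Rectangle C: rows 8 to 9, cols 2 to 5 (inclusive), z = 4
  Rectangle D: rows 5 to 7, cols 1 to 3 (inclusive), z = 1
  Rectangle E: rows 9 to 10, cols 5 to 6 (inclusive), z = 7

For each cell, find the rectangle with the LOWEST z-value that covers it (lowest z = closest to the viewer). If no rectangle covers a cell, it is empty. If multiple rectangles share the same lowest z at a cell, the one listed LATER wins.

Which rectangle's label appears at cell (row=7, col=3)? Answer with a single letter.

Check cell (7,3):
  A: rows 9-10 cols 5-6 -> outside (row miss)
  B: rows 3-8 cols 3-4 z=3 -> covers; best now B (z=3)
  C: rows 8-9 cols 2-5 -> outside (row miss)
  D: rows 5-7 cols 1-3 z=1 -> covers; best now D (z=1)
  E: rows 9-10 cols 5-6 -> outside (row miss)
Winner: D at z=1

Answer: D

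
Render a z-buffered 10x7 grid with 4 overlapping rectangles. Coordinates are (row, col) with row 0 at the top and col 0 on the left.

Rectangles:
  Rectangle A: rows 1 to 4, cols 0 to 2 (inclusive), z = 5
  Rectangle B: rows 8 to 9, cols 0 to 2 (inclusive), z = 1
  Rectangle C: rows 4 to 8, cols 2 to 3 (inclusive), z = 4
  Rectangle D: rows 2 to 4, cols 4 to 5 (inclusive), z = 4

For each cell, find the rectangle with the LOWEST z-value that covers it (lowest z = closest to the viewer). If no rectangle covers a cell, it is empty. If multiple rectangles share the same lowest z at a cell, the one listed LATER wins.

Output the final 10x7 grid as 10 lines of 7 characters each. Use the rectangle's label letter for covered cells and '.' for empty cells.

.......
AAA....
AAA.DD.
AAA.DD.
AACCDD.
..CC...
..CC...
..CC...
BBBC...
BBB....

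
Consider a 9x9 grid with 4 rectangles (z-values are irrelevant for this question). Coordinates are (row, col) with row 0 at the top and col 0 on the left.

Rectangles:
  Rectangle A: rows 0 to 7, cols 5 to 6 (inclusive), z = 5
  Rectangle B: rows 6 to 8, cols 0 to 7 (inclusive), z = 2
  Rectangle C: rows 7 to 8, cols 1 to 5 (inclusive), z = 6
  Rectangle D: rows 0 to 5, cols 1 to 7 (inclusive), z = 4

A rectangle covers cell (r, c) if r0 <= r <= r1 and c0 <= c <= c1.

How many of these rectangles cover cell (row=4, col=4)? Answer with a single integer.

Check cell (4,4):
  A: rows 0-7 cols 5-6 -> outside (col miss)
  B: rows 6-8 cols 0-7 -> outside (row miss)
  C: rows 7-8 cols 1-5 -> outside (row miss)
  D: rows 0-5 cols 1-7 -> covers
Count covering = 1

Answer: 1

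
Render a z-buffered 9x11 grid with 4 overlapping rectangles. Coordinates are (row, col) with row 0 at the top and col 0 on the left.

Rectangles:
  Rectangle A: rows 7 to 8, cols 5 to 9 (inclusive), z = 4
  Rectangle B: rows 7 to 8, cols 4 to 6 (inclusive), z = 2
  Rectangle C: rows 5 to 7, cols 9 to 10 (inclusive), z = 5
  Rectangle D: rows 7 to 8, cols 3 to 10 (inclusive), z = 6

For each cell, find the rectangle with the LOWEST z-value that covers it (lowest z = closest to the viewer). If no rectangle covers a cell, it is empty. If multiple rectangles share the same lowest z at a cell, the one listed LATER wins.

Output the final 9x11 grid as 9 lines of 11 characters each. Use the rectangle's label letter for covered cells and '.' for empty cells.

...........
...........
...........
...........
...........
.........CC
.........CC
...DBBBAAAC
...DBBBAAAD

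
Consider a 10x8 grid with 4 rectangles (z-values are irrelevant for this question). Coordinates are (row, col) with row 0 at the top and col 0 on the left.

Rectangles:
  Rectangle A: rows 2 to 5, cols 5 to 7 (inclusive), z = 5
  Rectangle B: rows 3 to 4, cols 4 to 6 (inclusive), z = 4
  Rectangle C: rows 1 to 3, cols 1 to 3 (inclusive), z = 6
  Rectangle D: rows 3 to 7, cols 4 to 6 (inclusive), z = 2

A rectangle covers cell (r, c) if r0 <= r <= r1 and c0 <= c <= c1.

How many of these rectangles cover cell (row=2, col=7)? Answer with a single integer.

Check cell (2,7):
  A: rows 2-5 cols 5-7 -> covers
  B: rows 3-4 cols 4-6 -> outside (row miss)
  C: rows 1-3 cols 1-3 -> outside (col miss)
  D: rows 3-7 cols 4-6 -> outside (row miss)
Count covering = 1

Answer: 1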